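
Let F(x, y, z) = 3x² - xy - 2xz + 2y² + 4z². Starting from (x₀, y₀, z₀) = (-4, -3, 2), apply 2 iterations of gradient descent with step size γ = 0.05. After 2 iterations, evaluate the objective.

18.134775

∇F = (6x - y - 2z, -x + 4y, -2x + 8z)
(x₁, y₁, z₁) = (-4, -3, 2) − 0.05·(-25, -8, 24) = (-2.75, -2.6, 0.8)
(x₂, y₂, z₂) = (-2.75, -2.6, 0.8) − 0.05·(-15.5, -7.65, 11.9) = (-1.975, -2.2175, 0.205)
F(-1.975, -2.2175, 0.205) = 18.134775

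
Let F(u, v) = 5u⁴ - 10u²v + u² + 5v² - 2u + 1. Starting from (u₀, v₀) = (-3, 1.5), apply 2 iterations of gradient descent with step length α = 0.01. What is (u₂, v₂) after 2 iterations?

(1.4905376, 2.27464)

∇F = (20u³ - 20uv + 2u - 2, -10u² + 10v)
(u₁, v₁) = (-3, 1.5) − 0.01·(-458, -75) = (1.58, 2.25)
(u₂, v₂) = (1.58, 2.25) − 0.01·(8.94624, -2.464) = (1.4905376, 2.27464)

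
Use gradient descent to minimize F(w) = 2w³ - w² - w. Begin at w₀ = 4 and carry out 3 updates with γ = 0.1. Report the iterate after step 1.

-4.7

F′(w) = 6w² - 2w - 1
w₁ = 4 − 0.1·87 = -4.7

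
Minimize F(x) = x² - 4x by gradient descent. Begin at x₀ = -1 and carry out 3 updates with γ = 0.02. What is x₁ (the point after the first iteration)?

-0.88

F′(x) = 2x - 4
x₁ = -1 − 0.02·(-6) = -0.88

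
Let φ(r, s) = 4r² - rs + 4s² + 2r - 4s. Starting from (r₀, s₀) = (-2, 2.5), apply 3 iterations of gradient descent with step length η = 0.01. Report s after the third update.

2.006716

∇φ = (8r - s + 2, -r + 8s - 4)
Step 1: at (-2, 2.5), ∇φ = (-16.5, 18) → (-2, 2.5) − 0.01·(-16.5, 18) = (-1.835, 2.32)
Step 2: at (-1.835, 2.32), ∇φ = (-15, 16.395) → (-1.835, 2.32) − 0.01·(-15, 16.395) = (-1.685, 2.15605)
Step 3: at (-1.685, 2.15605), ∇φ = (-13.63605, 14.9334) → (-1.685, 2.15605) − 0.01·(-13.63605, 14.9334) = (-1.5486395, 2.006716)
s = 2.006716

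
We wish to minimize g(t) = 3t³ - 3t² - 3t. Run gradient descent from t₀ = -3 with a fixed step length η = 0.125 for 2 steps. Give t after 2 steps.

g′(t) = 9t² - 6t - 3
Step 1: g′(-3) = 96; t₁ = -3 − 0.125·96 = -15
Step 2: g′(-15) = 2112; t₂ = -15 − 0.125·2112 = -279

-279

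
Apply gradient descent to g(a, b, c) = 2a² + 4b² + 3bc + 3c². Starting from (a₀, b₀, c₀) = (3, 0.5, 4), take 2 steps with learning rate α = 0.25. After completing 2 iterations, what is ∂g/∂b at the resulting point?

∇g = (4a, 8b + 3c, 3b + 6c)
(a₁, b₁, c₁) = (3, 0.5, 4) − 0.25·(12, 16, 25.5) = (0, -3.5, -2.375)
(a₂, b₂, c₂) = (0, -3.5, -2.375) − 0.25·(0, -35.125, -24.75) = (0, 5.28125, 3.8125)
∂g/∂b at (0, 5.28125, 3.8125) = 53.6875

53.6875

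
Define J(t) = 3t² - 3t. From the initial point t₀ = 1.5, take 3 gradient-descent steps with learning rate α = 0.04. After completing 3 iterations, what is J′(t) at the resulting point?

2.633856

J′(t) = 6t - 3
Step 1: J′(1.5) = 6; t₁ = 1.5 − 0.04·6 = 1.26
Step 2: J′(1.26) = 4.56; t₂ = 1.26 − 0.04·4.56 = 1.0776
Step 3: J′(1.0776) = 3.4656; t₃ = 1.0776 − 0.04·3.4656 = 0.938976
J′(t) at (0.938976) = 2.633856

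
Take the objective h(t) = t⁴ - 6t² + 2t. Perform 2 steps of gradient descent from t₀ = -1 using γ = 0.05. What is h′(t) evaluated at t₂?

h′(t) = 4t³ - 12t + 2
Step 1: h′(-1) = 10; t₁ = -1 − 0.05·10 = -1.5
Step 2: h′(-1.5) = 6.5; t₂ = -1.5 − 0.05·6.5 = -1.825
h′(t) at (-1.825) = -0.4135625

-0.4135625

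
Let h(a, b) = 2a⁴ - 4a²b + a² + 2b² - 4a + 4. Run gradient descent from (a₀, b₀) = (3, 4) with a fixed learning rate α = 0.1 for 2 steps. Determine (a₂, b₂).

∇h = (8a³ - 8ab + 2a - 4, -4a² + 4b)
Step 1: at (3, 4), ∇h = (122, -20) → (3, 4) − 0.1·(122, -20) = (-9.2, 6)
Step 2: at (-9.2, 6), ∇h = (-5810.304, -314.56) → (-9.2, 6) − 0.1·(-5810.304, -314.56) = (571.8304, 37.456)

(571.8304, 37.456)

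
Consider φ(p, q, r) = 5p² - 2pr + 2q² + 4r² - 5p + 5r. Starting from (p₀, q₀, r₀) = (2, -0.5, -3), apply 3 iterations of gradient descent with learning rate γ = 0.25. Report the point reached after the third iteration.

∇φ = (10p - 2r - 5, 4q, -2p + 8r + 5)
Step 1: at (2, -0.5, -3), ∇φ = (21, -2, -23) → (2, -0.5, -3) − 0.25·(21, -2, -23) = (-3.25, 0, 2.75)
Step 2: at (-3.25, 0, 2.75), ∇φ = (-43, 0, 33.5) → (-3.25, 0, 2.75) − 0.25·(-43, 0, 33.5) = (7.5, 0, -5.625)
Step 3: at (7.5, 0, -5.625), ∇φ = (81.25, 0, -55) → (7.5, 0, -5.625) − 0.25·(81.25, 0, -55) = (-12.8125, 0, 8.125)

(-12.8125, 0, 8.125)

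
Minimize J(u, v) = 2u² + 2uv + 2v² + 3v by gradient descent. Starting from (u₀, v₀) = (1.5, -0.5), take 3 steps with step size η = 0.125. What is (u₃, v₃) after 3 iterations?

∇J = (4u + 2v, 2u + 4v + 3)
Step 1: at (1.5, -0.5), ∇J = (5, 4) → (1.5, -0.5) − 0.125·(5, 4) = (0.875, -1)
Step 2: at (0.875, -1), ∇J = (1.5, 0.75) → (0.875, -1) − 0.125·(1.5, 0.75) = (0.6875, -1.09375)
Step 3: at (0.6875, -1.09375), ∇J = (0.5625, 0) → (0.6875, -1.09375) − 0.125·(0.5625, 0) = (0.6171875, -1.09375)

(0.6171875, -1.09375)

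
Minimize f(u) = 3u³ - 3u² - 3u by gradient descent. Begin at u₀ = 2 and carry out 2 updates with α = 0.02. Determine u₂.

f′(u) = 9u² - 6u - 3
u₁ = 2 − 0.02·21 = 1.58
u₂ = 1.58 − 0.02·9.9876 = 1.380248

1.380248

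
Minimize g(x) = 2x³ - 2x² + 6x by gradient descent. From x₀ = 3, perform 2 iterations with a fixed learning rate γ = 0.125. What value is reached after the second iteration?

-12

g′(x) = 6x² - 4x + 6
Step 1: g′(3) = 48; x₁ = 3 − 0.125·48 = -3
Step 2: g′(-3) = 72; x₂ = -3 − 0.125·72 = -12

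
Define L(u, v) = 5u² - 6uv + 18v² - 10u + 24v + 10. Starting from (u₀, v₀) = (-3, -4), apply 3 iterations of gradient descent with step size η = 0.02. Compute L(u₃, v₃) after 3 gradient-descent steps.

∇L = (10u - 6v - 10, -6u + 36v + 24)
(u₁, v₁) = (-3, -4) − 0.02·(-16, -102) = (-2.68, -1.96)
(u₂, v₂) = (-2.68, -1.96) − 0.02·(-25.04, -30.48) = (-2.1792, -1.3504)
(u₃, v₃) = (-2.1792, -1.3504) − 0.02·(-23.6896, -11.5392) = (-1.705408, -1.119616)
L(-1.705408, -1.119616) = 25.83268550656

25.83268550656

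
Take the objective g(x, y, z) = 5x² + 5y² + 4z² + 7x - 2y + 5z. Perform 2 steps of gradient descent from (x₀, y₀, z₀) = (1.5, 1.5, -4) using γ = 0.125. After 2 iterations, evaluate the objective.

-4.0849609375

∇g = (10x + 7, 10y - 2, 8z + 5)
(x₁, y₁, z₁) = (1.5, 1.5, -4) − 0.125·(22, 13, -27) = (-1.25, -0.125, -0.625)
(x₂, y₂, z₂) = (-1.25, -0.125, -0.625) − 0.125·(-5.5, -3.25, 0) = (-0.5625, 0.28125, -0.625)
g(-0.5625, 0.28125, -0.625) = -4.0849609375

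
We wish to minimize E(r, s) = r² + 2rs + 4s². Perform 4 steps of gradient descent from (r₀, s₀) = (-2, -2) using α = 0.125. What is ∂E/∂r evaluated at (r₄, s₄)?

-0.828125

∇E = (2r + 2s, 2r + 8s)
(r₁, s₁) = (-2, -2) − 0.125·(-8, -20) = (-1, 0.5)
(r₂, s₂) = (-1, 0.5) − 0.125·(-1, 2) = (-0.875, 0.25)
(r₃, s₃) = (-0.875, 0.25) − 0.125·(-1.25, 0.25) = (-0.71875, 0.21875)
(r₄, s₄) = (-0.71875, 0.21875) − 0.125·(-1, 0.3125) = (-0.59375, 0.1796875)
∂E/∂r at (-0.59375, 0.1796875) = -0.828125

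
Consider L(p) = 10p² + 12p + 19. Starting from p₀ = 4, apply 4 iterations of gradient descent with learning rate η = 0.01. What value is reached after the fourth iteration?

L′(p) = 20p + 12
p₁ = 4 − 0.01·92 = 3.08
p₂ = 3.08 − 0.01·73.6 = 2.344
p₃ = 2.344 − 0.01·58.88 = 1.7552
p₄ = 1.7552 − 0.01·47.104 = 1.28416

1.28416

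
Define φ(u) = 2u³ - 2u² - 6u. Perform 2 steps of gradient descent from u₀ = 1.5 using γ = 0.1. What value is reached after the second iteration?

φ′(u) = 6u² - 4u - 6
Step 1: φ′(1.5) = 1.5; u₁ = 1.5 − 0.1·1.5 = 1.35
Step 2: φ′(1.35) = -0.465; u₂ = 1.35 − 0.1·(-0.465) = 1.3965

1.3965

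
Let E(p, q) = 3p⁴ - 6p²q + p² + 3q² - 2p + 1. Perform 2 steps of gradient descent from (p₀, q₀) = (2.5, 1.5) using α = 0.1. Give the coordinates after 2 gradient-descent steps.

(2027.28715, 88.8615)

∇E = (12p³ - 12pq + 2p - 2, -6p² + 6q)
(p₁, q₁) = (2.5, 1.5) − 0.1·(145.5, -28.5) = (-12.05, 4.35)
(p₂, q₂) = (-12.05, 4.35) − 0.1·(-20393.3715, -845.115) = (2027.28715, 88.8615)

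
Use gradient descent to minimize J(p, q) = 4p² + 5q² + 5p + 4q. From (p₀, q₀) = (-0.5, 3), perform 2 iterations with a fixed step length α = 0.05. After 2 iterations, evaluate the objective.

1.2581

∇J = (8p + 5, 10q + 4)
Step 1: at (-0.5, 3), ∇J = (1, 34) → (-0.5, 3) − 0.05·(1, 34) = (-0.55, 1.3)
Step 2: at (-0.55, 1.3), ∇J = (0.6, 17) → (-0.55, 1.3) − 0.05·(0.6, 17) = (-0.58, 0.45)
J(-0.58, 0.45) = 1.2581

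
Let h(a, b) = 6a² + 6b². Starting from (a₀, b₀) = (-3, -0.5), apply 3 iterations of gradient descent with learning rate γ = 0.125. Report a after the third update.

∇h = (12a, 12b)
Step 1: at (-3, -0.5), ∇h = (-36, -6) → (-3, -0.5) − 0.125·(-36, -6) = (1.5, 0.25)
Step 2: at (1.5, 0.25), ∇h = (18, 3) → (1.5, 0.25) − 0.125·(18, 3) = (-0.75, -0.125)
Step 3: at (-0.75, -0.125), ∇h = (-9, -1.5) → (-0.75, -0.125) − 0.125·(-9, -1.5) = (0.375, 0.0625)
a = 0.375

0.375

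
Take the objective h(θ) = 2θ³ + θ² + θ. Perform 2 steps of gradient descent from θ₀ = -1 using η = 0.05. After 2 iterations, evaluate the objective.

-7.82437841796875

h′(θ) = 6θ² + 2θ + 1
θ₁ = -1 − 0.05·5 = -1.25
θ₂ = -1.25 − 0.05·7.875 = -1.64375
h(-1.64375) = -7.82437841796875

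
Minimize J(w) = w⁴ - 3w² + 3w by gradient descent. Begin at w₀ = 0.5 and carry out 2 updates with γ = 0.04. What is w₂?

J′(w) = 4w³ - 6w + 3
Step 1: J′(0.5) = 0.5; w₁ = 0.5 − 0.04·0.5 = 0.48
Step 2: J′(0.48) = 0.562368; w₂ = 0.48 − 0.04·0.562368 = 0.45750528

0.45750528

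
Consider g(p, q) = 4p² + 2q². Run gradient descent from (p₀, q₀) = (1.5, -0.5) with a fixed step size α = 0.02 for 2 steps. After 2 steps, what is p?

∇g = (8p, 4q)
(p₁, q₁) = (1.5, -0.5) − 0.02·(12, -2) = (1.26, -0.46)
(p₂, q₂) = (1.26, -0.46) − 0.02·(10.08, -1.84) = (1.0584, -0.4232)
p = 1.0584

1.0584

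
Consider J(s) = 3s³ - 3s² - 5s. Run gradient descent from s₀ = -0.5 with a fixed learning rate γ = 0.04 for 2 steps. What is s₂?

-0.526036

J′(s) = 9s² - 6s - 5
s₁ = -0.5 − 0.04·0.25 = -0.51
s₂ = -0.51 − 0.04·0.4009 = -0.526036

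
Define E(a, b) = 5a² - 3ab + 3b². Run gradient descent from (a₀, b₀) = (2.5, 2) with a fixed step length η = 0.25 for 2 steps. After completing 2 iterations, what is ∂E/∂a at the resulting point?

46.6875

∇E = (10a - 3b, -3a + 6b)
(a₁, b₁) = (2.5, 2) − 0.25·(19, 4.5) = (-2.25, 0.875)
(a₂, b₂) = (-2.25, 0.875) − 0.25·(-25.125, 12) = (4.03125, -2.125)
∂E/∂a at (4.03125, -2.125) = 46.6875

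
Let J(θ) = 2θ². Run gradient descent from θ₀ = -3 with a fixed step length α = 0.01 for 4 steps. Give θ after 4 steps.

-2.54803968

J′(θ) = 4θ
θ₁ = -3 − 0.01·(-12) = -2.88
θ₂ = -2.88 − 0.01·(-11.52) = -2.7648
θ₃ = -2.7648 − 0.01·(-11.0592) = -2.654208
θ₄ = -2.654208 − 0.01·(-10.616832) = -2.54803968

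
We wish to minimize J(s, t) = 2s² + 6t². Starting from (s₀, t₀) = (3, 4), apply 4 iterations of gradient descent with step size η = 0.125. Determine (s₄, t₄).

(0.1875, 0.25)

∇J = (4s, 12t)
Step 1: at (3, 4), ∇J = (12, 48) → (3, 4) − 0.125·(12, 48) = (1.5, -2)
Step 2: at (1.5, -2), ∇J = (6, -24) → (1.5, -2) − 0.125·(6, -24) = (0.75, 1)
Step 3: at (0.75, 1), ∇J = (3, 12) → (0.75, 1) − 0.125·(3, 12) = (0.375, -0.5)
Step 4: at (0.375, -0.5), ∇J = (1.5, -6) → (0.375, -0.5) − 0.125·(1.5, -6) = (0.1875, 0.25)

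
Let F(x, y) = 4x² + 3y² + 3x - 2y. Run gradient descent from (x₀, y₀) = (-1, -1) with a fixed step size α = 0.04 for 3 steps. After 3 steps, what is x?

-0.57152

∇F = (8x + 3, 6y - 2)
Step 1: at (-1, -1), ∇F = (-5, -8) → (-1, -1) − 0.04·(-5, -8) = (-0.8, -0.68)
Step 2: at (-0.8, -0.68), ∇F = (-3.4, -6.08) → (-0.8, -0.68) − 0.04·(-3.4, -6.08) = (-0.664, -0.4368)
Step 3: at (-0.664, -0.4368), ∇F = (-2.312, -4.6208) → (-0.664, -0.4368) − 0.04·(-2.312, -4.6208) = (-0.57152, -0.251968)
x = -0.57152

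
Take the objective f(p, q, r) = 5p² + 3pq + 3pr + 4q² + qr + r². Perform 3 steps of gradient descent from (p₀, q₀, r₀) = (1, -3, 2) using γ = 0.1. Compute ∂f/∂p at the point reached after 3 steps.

0.369

∇f = (10p + 3q + 3r, 3p + 8q + r, 3p + q + 2r)
(p₁, q₁, r₁) = (1, -3, 2) − 0.1·(7, -19, 4) = (0.3, -1.1, 1.6)
(p₂, q₂, r₂) = (0.3, -1.1, 1.6) − 0.1·(4.5, -6.3, 3) = (-0.15, -0.47, 1.3)
(p₃, q₃, r₃) = (-0.15, -0.47, 1.3) − 0.1·(0.99, -2.91, 1.68) = (-0.249, -0.179, 1.132)
∂f/∂p at (-0.249, -0.179, 1.132) = 0.369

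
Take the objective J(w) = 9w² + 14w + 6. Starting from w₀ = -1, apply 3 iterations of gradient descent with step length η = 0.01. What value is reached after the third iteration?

-0.900304

J′(w) = 18w + 14
Step 1: J′(-1) = -4; w₁ = -1 − 0.01·(-4) = -0.96
Step 2: J′(-0.96) = -3.28; w₂ = -0.96 − 0.01·(-3.28) = -0.9272
Step 3: J′(-0.9272) = -2.6896; w₃ = -0.9272 − 0.01·(-2.6896) = -0.900304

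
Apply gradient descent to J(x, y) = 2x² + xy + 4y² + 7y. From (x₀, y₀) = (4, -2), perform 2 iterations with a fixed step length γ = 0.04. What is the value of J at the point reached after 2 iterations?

∇J = (4x + y, x + 8y + 7)
Step 1: at (4, -2), ∇J = (14, -5) → (4, -2) − 0.04·(14, -5) = (3.44, -1.8)
Step 2: at (3.44, -1.8), ∇J = (11.96, -3.96) → (3.44, -1.8) − 0.04·(11.96, -3.96) = (2.9616, -1.6416)
J(2.9616, -1.6416) = 11.9685888

11.9685888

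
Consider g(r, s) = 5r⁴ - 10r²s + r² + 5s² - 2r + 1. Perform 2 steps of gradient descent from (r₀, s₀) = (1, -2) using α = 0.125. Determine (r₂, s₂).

(653.5, 52.375)

∇g = (20r³ - 20rs + 2r - 2, -10r² + 10s)
(r₁, s₁) = (1, -2) − 0.125·(60, -30) = (-6.5, 1.75)
(r₂, s₂) = (-6.5, 1.75) − 0.125·(-5280, -405) = (653.5, 52.375)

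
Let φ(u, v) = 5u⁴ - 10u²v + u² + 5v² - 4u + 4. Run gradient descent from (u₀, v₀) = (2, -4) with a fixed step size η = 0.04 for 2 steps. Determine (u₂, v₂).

∇φ = (20u³ - 20uv + 2u - 4, -10u² + 10v)
(u₁, v₁) = (2, -4) − 0.04·(320, -80) = (-10.8, -0.8)
(u₂, v₂) = (-10.8, -0.8) − 0.04·(-25392.64, -1174.4) = (1004.9056, 46.176)

(1004.9056, 46.176)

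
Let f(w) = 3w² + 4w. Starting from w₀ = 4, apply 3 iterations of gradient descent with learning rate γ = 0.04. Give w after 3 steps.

f′(w) = 6w + 4
Step 1: f′(4) = 28; w₁ = 4 − 0.04·28 = 2.88
Step 2: f′(2.88) = 21.28; w₂ = 2.88 − 0.04·21.28 = 2.0288
Step 3: f′(2.0288) = 16.1728; w₃ = 2.0288 − 0.04·16.1728 = 1.381888

1.381888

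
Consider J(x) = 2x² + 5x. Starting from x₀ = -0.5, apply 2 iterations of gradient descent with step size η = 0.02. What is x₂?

J′(x) = 4x + 5
x₁ = -0.5 − 0.02·3 = -0.56
x₂ = -0.56 − 0.02·2.76 = -0.6152

-0.6152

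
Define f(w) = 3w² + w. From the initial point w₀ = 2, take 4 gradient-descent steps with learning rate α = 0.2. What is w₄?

f′(w) = 6w + 1
w₁ = 2 − 0.2·13 = -0.6
w₂ = -0.6 − 0.2·(-2.6) = -0.08
w₃ = -0.08 − 0.2·0.52 = -0.184
w₄ = -0.184 − 0.2·(-0.104) = -0.1632

-0.1632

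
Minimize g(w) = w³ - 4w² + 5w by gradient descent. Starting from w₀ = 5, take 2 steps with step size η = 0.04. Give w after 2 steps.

g′(w) = 3w² - 8w + 5
Step 1: g′(5) = 40; w₁ = 5 − 0.04·40 = 3.4
Step 2: g′(3.4) = 12.48; w₂ = 3.4 − 0.04·12.48 = 2.9008

2.9008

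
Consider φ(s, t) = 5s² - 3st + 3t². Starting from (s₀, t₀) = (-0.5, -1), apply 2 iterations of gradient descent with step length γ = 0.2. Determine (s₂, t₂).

∇φ = (10s - 3t, -3s + 6t)
(s₁, t₁) = (-0.5, -1) − 0.2·(-2, -4.5) = (-0.1, -0.1)
(s₂, t₂) = (-0.1, -0.1) − 0.2·(-0.7, -0.3) = (0.04, -0.04)

(0.04, -0.04)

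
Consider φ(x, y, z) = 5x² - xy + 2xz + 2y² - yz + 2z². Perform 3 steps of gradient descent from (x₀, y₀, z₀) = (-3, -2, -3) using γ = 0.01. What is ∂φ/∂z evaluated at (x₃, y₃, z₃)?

-12.47672

∇φ = (10x - y + 2z, -x + 4y - z, 2x - y + 4z)
(x₁, y₁, z₁) = (-3, -2, -3) − 0.01·(-34, -2, -16) = (-2.66, -1.98, -2.84)
(x₂, y₂, z₂) = (-2.66, -1.98, -2.84) − 0.01·(-30.3, -2.42, -14.7) = (-2.357, -1.9558, -2.693)
(x₃, y₃, z₃) = (-2.357, -1.9558, -2.693) − 0.01·(-27.0002, -2.7732, -13.5302) = (-2.086998, -1.928068, -2.557698)
∂φ/∂z at (-2.086998, -1.928068, -2.557698) = -12.47672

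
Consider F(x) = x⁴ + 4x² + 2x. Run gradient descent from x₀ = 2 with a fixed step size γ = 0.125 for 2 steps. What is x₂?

38.1328125

F′(x) = 4x³ + 8x + 2
x₁ = 2 − 0.125·50 = -4.25
x₂ = -4.25 − 0.125·(-339.0625) = 38.1328125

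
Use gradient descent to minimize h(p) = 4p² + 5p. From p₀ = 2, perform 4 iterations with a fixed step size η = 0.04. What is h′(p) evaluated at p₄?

4.49008896

h′(p) = 8p + 5
Step 1: h′(2) = 21; p₁ = 2 − 0.04·21 = 1.16
Step 2: h′(1.16) = 14.28; p₂ = 1.16 − 0.04·14.28 = 0.5888
Step 3: h′(0.5888) = 9.7104; p₃ = 0.5888 − 0.04·9.7104 = 0.200384
Step 4: h′(0.200384) = 6.603072; p₄ = 0.200384 − 0.04·6.603072 = -0.06373888
h′(p) at (-0.06373888) = 4.49008896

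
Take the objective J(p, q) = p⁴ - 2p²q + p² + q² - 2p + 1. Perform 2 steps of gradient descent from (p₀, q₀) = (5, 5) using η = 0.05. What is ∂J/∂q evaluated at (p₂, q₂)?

∇J = (4p³ - 4pq + 2p - 2, -2p² + 2q)
Step 1: at (5, 5), ∇J = (408, -40) → (5, 5) − 0.05·(408, -40) = (-15.4, 7)
Step 2: at (-15.4, 7), ∇J = (-14210.656, -460.32) → (-15.4, 7) − 0.05·(-14210.656, -460.32) = (695.1328, 30.016)
∂J/∂q at (695.1328, 30.016) = -966359.18727168

-966359.18727168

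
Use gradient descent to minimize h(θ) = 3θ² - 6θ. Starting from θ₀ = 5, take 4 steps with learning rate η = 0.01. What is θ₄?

h′(θ) = 6θ - 6
θ₁ = 5 − 0.01·24 = 4.76
θ₂ = 4.76 − 0.01·22.56 = 4.5344
θ₃ = 4.5344 − 0.01·21.2064 = 4.322336
θ₄ = 4.322336 − 0.01·19.934016 = 4.12299584

4.12299584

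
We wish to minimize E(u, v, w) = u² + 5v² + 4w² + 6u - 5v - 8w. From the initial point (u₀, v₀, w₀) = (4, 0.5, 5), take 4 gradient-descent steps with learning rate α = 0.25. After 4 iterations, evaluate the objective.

49.94140625

∇E = (2u + 6, 10v - 5, 8w - 8)
(u₁, v₁, w₁) = (4, 0.5, 5) − 0.25·(14, 0, 32) = (0.5, 0.5, -3)
(u₂, v₂, w₂) = (0.5, 0.5, -3) − 0.25·(7, 0, -32) = (-1.25, 0.5, 5)
(u₃, v₃, w₃) = (-1.25, 0.5, 5) − 0.25·(3.5, 0, 32) = (-2.125, 0.5, -3)
(u₄, v₄, w₄) = (-2.125, 0.5, -3) − 0.25·(1.75, 0, -32) = (-2.5625, 0.5, 5)
E(-2.5625, 0.5, 5) = 49.94140625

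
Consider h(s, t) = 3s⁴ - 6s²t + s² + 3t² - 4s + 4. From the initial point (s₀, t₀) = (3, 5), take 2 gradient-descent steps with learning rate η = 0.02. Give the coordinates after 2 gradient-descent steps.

∇h = (12s³ - 12st + 2s - 4, -6s² + 6t)
(s₁, t₁) = (3, 5) − 0.02·(146, -24) = (0.08, 5.48)
(s₂, t₂) = (0.08, 5.48) − 0.02·(-9.094656, 32.8416) = (0.26189312, 4.823168)

(0.26189312, 4.823168)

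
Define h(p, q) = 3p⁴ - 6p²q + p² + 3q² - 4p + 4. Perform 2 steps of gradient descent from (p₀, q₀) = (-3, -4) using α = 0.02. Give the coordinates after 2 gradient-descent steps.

∇h = (12p³ - 12pq + 2p - 4, -6p² + 6q)
Step 1: at (-3, -4), ∇h = (-478, -78) → (-3, -4) − 0.02·(-478, -78) = (6.56, -2.44)
Step 2: at (6.56, -2.44), ∇h = (3588.801792, -272.8416) → (6.56, -2.44) − 0.02·(3588.801792, -272.8416) = (-65.21603584, 3.016832)

(-65.21603584, 3.016832)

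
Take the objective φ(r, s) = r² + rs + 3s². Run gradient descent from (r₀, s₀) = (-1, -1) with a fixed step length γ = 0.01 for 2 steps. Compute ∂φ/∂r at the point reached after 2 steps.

∇φ = (2r + s, r + 6s)
Step 1: at (-1, -1), ∇φ = (-3, -7) → (-1, -1) − 0.01·(-3, -7) = (-0.97, -0.93)
Step 2: at (-0.97, -0.93), ∇φ = (-2.87, -6.55) → (-0.97, -0.93) − 0.01·(-2.87, -6.55) = (-0.9413, -0.8645)
∂φ/∂r at (-0.9413, -0.8645) = -2.7471

-2.7471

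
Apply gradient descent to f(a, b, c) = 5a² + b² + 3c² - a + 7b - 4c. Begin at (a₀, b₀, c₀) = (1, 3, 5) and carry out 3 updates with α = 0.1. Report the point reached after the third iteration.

(0.1, -0.172, 0.944)

∇f = (10a - 1, 2b + 7, 6c - 4)
Step 1: at (1, 3, 5), ∇f = (9, 13, 26) → (1, 3, 5) − 0.1·(9, 13, 26) = (0.1, 1.7, 2.4)
Step 2: at (0.1, 1.7, 2.4), ∇f = (0, 10.4, 10.4) → (0.1, 1.7, 2.4) − 0.1·(0, 10.4, 10.4) = (0.1, 0.66, 1.36)
Step 3: at (0.1, 0.66, 1.36), ∇f = (0, 8.32, 4.16) → (0.1, 0.66, 1.36) − 0.1·(0, 8.32, 4.16) = (0.1, -0.172, 0.944)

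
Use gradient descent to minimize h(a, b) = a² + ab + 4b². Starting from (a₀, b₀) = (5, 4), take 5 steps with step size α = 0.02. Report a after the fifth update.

∇h = (2a + b, a + 8b)
(a₁, b₁) = (5, 4) − 0.02·(14, 37) = (4.72, 3.26)
(a₂, b₂) = (4.72, 3.26) − 0.02·(12.7, 30.8) = (4.466, 2.644)
(a₃, b₃) = (4.466, 2.644) − 0.02·(11.576, 25.618) = (4.23448, 2.13164)
(a₄, b₄) = (4.23448, 2.13164) − 0.02·(10.6006, 21.2876) = (4.022468, 1.705888)
(a₅, b₅) = (4.022468, 1.705888) − 0.02·(9.750824, 17.669572) = (3.82745152, 1.35249656)
a = 3.82745152

3.82745152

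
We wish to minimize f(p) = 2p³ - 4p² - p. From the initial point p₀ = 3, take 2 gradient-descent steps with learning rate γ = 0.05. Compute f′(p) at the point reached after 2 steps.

f′(p) = 6p² - 8p - 1
Step 1: f′(3) = 29; p₁ = 3 − 0.05·29 = 1.55
Step 2: f′(1.55) = 1.015; p₂ = 1.55 − 0.05·1.015 = 1.49925
f′(p) at (1.49925) = 0.492503375

0.492503375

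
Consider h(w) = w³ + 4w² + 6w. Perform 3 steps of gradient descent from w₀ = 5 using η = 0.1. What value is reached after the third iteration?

-92.1933347

h′(w) = 3w² + 8w + 6
w₁ = 5 − 0.1·121 = -7.1
w₂ = -7.1 − 0.1·100.43 = -17.143
w₃ = -17.143 − 0.1·750.503347 = -92.1933347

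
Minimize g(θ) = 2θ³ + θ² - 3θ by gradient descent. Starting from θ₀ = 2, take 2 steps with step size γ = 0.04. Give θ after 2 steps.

g′(θ) = 6θ² + 2θ - 3
Step 1: g′(2) = 25; θ₁ = 2 − 0.04·25 = 1
Step 2: g′(1) = 5; θ₂ = 1 − 0.04·5 = 0.8

0.8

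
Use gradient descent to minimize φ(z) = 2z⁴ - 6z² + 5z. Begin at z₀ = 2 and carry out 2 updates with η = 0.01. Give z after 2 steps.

φ′(z) = 8z³ - 12z + 5
z₁ = 2 − 0.01·45 = 1.55
z₂ = 1.55 − 0.01·16.191 = 1.38809

1.38809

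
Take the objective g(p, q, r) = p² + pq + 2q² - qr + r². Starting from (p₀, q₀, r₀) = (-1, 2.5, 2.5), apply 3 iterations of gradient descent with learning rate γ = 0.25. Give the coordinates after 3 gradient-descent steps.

(-0.578125, 0.484375, 0.765625)

∇g = (2p + q, p + 4q - r, -q + 2r)
Step 1: at (-1, 2.5, 2.5), ∇g = (0.5, 6.5, 2.5) → (-1, 2.5, 2.5) − 0.25·(0.5, 6.5, 2.5) = (-1.125, 0.875, 1.875)
Step 2: at (-1.125, 0.875, 1.875), ∇g = (-1.375, 0.5, 2.875) → (-1.125, 0.875, 1.875) − 0.25·(-1.375, 0.5, 2.875) = (-0.78125, 0.75, 1.15625)
Step 3: at (-0.78125, 0.75, 1.15625), ∇g = (-0.8125, 1.0625, 1.5625) → (-0.78125, 0.75, 1.15625) − 0.25·(-0.8125, 1.0625, 1.5625) = (-0.578125, 0.484375, 0.765625)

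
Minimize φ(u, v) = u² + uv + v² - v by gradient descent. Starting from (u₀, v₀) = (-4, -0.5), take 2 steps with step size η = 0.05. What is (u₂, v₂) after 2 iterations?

∇φ = (2u + v, u + 2v - 1)
(u₁, v₁) = (-4, -0.5) − 0.05·(-8.5, -6) = (-3.575, -0.2)
(u₂, v₂) = (-3.575, -0.2) − 0.05·(-7.35, -4.975) = (-3.2075, 0.04875)

(-3.2075, 0.04875)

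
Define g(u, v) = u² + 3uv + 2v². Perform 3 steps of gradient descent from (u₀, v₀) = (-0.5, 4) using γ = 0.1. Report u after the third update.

-2.239

∇g = (2u + 3v, 3u + 4v)
Step 1: at (-0.5, 4), ∇g = (11, 14.5) → (-0.5, 4) − 0.1·(11, 14.5) = (-1.6, 2.55)
Step 2: at (-1.6, 2.55), ∇g = (4.45, 5.4) → (-1.6, 2.55) − 0.1·(4.45, 5.4) = (-2.045, 2.01)
Step 3: at (-2.045, 2.01), ∇g = (1.94, 1.905) → (-2.045, 2.01) − 0.1·(1.94, 1.905) = (-2.239, 1.8195)
u = -2.239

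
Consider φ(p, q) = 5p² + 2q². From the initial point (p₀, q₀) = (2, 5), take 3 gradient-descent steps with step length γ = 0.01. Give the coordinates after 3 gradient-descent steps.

∇φ = (10p, 4q)
(p₁, q₁) = (2, 5) − 0.01·(20, 20) = (1.8, 4.8)
(p₂, q₂) = (1.8, 4.8) − 0.01·(18, 19.2) = (1.62, 4.608)
(p₃, q₃) = (1.62, 4.608) − 0.01·(16.2, 18.432) = (1.458, 4.42368)

(1.458, 4.42368)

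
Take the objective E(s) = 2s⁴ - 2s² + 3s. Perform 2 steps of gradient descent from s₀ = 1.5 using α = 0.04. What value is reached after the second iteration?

E′(s) = 8s³ - 4s + 3
s₁ = 1.5 − 0.04·24 = 0.54
s₂ = 0.54 − 0.04·2.099712 = 0.45601152

0.45601152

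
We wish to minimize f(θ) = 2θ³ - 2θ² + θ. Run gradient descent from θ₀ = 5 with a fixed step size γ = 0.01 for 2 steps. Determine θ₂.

3.010634

f′(θ) = 6θ² - 4θ + 1
θ₁ = 5 − 0.01·131 = 3.69
θ₂ = 3.69 − 0.01·67.9366 = 3.010634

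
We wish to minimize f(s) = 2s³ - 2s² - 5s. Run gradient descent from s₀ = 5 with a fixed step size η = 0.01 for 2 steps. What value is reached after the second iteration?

3.10625

f′(s) = 6s² - 4s - 5
Step 1: f′(5) = 125; s₁ = 5 − 0.01·125 = 3.75
Step 2: f′(3.75) = 64.375; s₂ = 3.75 − 0.01·64.375 = 3.10625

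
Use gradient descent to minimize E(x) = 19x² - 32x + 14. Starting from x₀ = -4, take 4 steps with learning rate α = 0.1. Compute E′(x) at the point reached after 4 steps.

-11309.6704

E′(x) = 38x - 32
Step 1: E′(-4) = -184; x₁ = -4 − 0.1·(-184) = 14.4
Step 2: E′(14.4) = 515.2; x₂ = 14.4 − 0.1·515.2 = -37.12
Step 3: E′(-37.12) = -1442.56; x₃ = -37.12 − 0.1·(-1442.56) = 107.136
Step 4: E′(107.136) = 4039.168; x₄ = 107.136 − 0.1·4039.168 = -296.7808
E′(x) at (-296.7808) = -11309.6704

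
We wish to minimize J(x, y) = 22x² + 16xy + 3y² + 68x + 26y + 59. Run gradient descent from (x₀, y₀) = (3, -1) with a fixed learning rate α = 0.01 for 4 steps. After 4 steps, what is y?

∇J = (44x + 16y + 68, 16x + 6y + 26)
(x₁, y₁) = (3, -1) − 0.01·(184, 68) = (1.16, -1.68)
(x₂, y₂) = (1.16, -1.68) − 0.01·(92.16, 34.48) = (0.2384, -2.0248)
(x₃, y₃) = (0.2384, -2.0248) − 0.01·(46.0928, 17.6656) = (-0.222528, -2.201456)
(x₄, y₄) = (-0.222528, -2.201456) − 0.01·(22.985472, 9.230816) = (-0.45238272, -2.29376416)
y = -2.29376416

-2.29376416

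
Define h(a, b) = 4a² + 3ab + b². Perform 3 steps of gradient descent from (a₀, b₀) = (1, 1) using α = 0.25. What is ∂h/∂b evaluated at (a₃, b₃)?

-10.203125

∇h = (8a + 3b, 3a + 2b)
Step 1: at (1, 1), ∇h = (11, 5) → (1, 1) − 0.25·(11, 5) = (-1.75, -0.25)
Step 2: at (-1.75, -0.25), ∇h = (-14.75, -5.75) → (-1.75, -0.25) − 0.25·(-14.75, -5.75) = (1.9375, 1.1875)
Step 3: at (1.9375, 1.1875), ∇h = (19.0625, 8.1875) → (1.9375, 1.1875) − 0.25·(19.0625, 8.1875) = (-2.828125, -0.859375)
∂h/∂b at (-2.828125, -0.859375) = -10.203125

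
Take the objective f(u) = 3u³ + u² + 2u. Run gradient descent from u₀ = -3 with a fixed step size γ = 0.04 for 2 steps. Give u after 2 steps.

-18.981504

f′(u) = 9u² + 2u + 2
Step 1: f′(-3) = 77; u₁ = -3 − 0.04·77 = -6.08
Step 2: f′(-6.08) = 322.5376; u₂ = -6.08 − 0.04·322.5376 = -18.981504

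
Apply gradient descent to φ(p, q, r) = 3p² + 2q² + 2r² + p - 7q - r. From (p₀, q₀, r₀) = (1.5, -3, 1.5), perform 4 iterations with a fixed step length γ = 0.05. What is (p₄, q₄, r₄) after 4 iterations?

(0.2335, -0.1956, 0.762)

∇φ = (6p + 1, 4q - 7, 4r - 1)
Step 1: at (1.5, -3, 1.5), ∇φ = (10, -19, 5) → (1.5, -3, 1.5) − 0.05·(10, -19, 5) = (1, -2.05, 1.25)
Step 2: at (1, -2.05, 1.25), ∇φ = (7, -15.2, 4) → (1, -2.05, 1.25) − 0.05·(7, -15.2, 4) = (0.65, -1.29, 1.05)
Step 3: at (0.65, -1.29, 1.05), ∇φ = (4.9, -12.16, 3.2) → (0.65, -1.29, 1.05) − 0.05·(4.9, -12.16, 3.2) = (0.405, -0.682, 0.89)
Step 4: at (0.405, -0.682, 0.89), ∇φ = (3.43, -9.728, 2.56) → (0.405, -0.682, 0.89) − 0.05·(3.43, -9.728, 2.56) = (0.2335, -0.1956, 0.762)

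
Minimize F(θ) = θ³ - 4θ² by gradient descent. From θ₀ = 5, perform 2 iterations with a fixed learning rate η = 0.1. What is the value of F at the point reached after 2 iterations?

F′(θ) = 3θ² - 8θ
Step 1: F′(5) = 35; θ₁ = 5 − 0.1·35 = 1.5
Step 2: F′(1.5) = -5.25; θ₂ = 1.5 − 0.1·(-5.25) = 2.025
F(2.025) = -8.098734375

-8.098734375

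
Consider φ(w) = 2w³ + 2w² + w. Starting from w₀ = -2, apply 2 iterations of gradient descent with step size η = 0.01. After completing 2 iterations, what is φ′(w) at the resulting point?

φ′(w) = 6w² + 4w + 1
w₁ = -2 − 0.01·17 = -2.17
w₂ = -2.17 − 0.01·20.5734 = -2.375734
φ′(w) at (-2.375734) = 25.361736232536

25.361736232536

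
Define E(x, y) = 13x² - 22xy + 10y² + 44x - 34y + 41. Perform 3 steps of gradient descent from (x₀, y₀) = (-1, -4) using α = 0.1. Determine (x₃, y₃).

(-105.464, 87.04)

∇E = (26x - 22y + 44, -22x + 20y - 34)
(x₁, y₁) = (-1, -4) − 0.1·(106, -92) = (-11.6, 5.2)
(x₂, y₂) = (-11.6, 5.2) − 0.1·(-372, 325.2) = (25.6, -27.32)
(x₃, y₃) = (25.6, -27.32) − 0.1·(1310.64, -1143.6) = (-105.464, 87.04)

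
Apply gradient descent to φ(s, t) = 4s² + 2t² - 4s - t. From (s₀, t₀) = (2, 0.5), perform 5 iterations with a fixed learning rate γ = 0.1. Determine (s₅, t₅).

∇φ = (8s - 4, 4t - 1)
Step 1: at (2, 0.5), ∇φ = (12, 1) → (2, 0.5) − 0.1·(12, 1) = (0.8, 0.4)
Step 2: at (0.8, 0.4), ∇φ = (2.4, 0.6) → (0.8, 0.4) − 0.1·(2.4, 0.6) = (0.56, 0.34)
Step 3: at (0.56, 0.34), ∇φ = (0.48, 0.36) → (0.56, 0.34) − 0.1·(0.48, 0.36) = (0.512, 0.304)
Step 4: at (0.512, 0.304), ∇φ = (0.096, 0.216) → (0.512, 0.304) − 0.1·(0.096, 0.216) = (0.5024, 0.2824)
Step 5: at (0.5024, 0.2824), ∇φ = (0.0192, 0.1296) → (0.5024, 0.2824) − 0.1·(0.0192, 0.1296) = (0.50048, 0.26944)

(0.50048, 0.26944)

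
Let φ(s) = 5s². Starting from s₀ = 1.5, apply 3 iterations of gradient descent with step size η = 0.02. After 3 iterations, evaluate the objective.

2.94912

φ′(s) = 10s
s₁ = 1.5 − 0.02·15 = 1.2
s₂ = 1.2 − 0.02·12 = 0.96
s₃ = 0.96 − 0.02·9.6 = 0.768
φ(0.768) = 2.94912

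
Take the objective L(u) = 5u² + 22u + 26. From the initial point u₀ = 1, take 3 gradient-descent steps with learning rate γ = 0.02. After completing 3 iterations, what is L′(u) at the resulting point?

16.384

L′(u) = 10u + 22
u₁ = 1 − 0.02·32 = 0.36
u₂ = 0.36 − 0.02·25.6 = -0.152
u₃ = -0.152 − 0.02·20.48 = -0.5616
L′(u) at (-0.5616) = 16.384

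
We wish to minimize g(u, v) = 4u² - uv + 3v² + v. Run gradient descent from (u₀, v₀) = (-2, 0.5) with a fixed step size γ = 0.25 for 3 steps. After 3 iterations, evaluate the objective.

∇g = (8u - v, -u + 6v + 1)
(u₁, v₁) = (-2, 0.5) − 0.25·(-16.5, 6) = (2.125, -1)
(u₂, v₂) = (2.125, -1) − 0.25·(18, -7.125) = (-2.375, 0.78125)
(u₃, v₃) = (-2.375, 0.78125) − 0.25·(-19.78125, 8.0625) = (2.5703125, -1.234375)
g(2.5703125, -1.234375) = 32.9354248046875

32.9354248046875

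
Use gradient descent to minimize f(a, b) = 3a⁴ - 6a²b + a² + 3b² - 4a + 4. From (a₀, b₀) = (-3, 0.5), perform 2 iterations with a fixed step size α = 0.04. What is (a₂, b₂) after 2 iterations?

∇f = (12a³ - 12ab + 2a - 4, -6a² + 6b)
Step 1: at (-3, 0.5), ∇f = (-316, -51) → (-3, 0.5) − 0.04·(-316, -51) = (9.64, 2.54)
Step 2: at (9.64, 2.54), ∇f = (10471.548928, -542.3376) → (9.64, 2.54) − 0.04·(10471.548928, -542.3376) = (-409.22195712, 24.233504)

(-409.22195712, 24.233504)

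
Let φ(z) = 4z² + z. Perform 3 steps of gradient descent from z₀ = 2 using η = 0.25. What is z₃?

φ′(z) = 8z + 1
z₁ = 2 − 0.25·17 = -2.25
z₂ = -2.25 − 0.25·(-17) = 2
z₃ = 2 − 0.25·17 = -2.25

-2.25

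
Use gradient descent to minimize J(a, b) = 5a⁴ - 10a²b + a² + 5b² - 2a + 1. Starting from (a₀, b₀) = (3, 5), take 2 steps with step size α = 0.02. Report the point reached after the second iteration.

(-3.4685312, 5.34688)

∇J = (20a³ - 20ab + 2a - 2, -10a² + 10b)
Step 1: at (3, 5), ∇J = (244, -40) → (3, 5) − 0.02·(244, -40) = (-1.88, 5.8)
Step 2: at (-1.88, 5.8), ∇J = (79.42656, 22.656) → (-1.88, 5.8) − 0.02·(79.42656, 22.656) = (-3.4685312, 5.34688)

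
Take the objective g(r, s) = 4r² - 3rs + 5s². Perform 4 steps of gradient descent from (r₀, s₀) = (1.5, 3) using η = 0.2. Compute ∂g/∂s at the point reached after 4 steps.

∇g = (8r - 3s, -3r + 10s)
(r₁, s₁) = (1.5, 3) − 0.2·(3, 25.5) = (0.9, -2.1)
(r₂, s₂) = (0.9, -2.1) − 0.2·(13.5, -23.7) = (-1.8, 2.64)
(r₃, s₃) = (-1.8, 2.64) − 0.2·(-22.32, 31.8) = (2.664, -3.72)
(r₄, s₄) = (2.664, -3.72) − 0.2·(32.472, -45.192) = (-3.8304, 5.3184)
∂g/∂s at (-3.8304, 5.3184) = 64.6752

64.6752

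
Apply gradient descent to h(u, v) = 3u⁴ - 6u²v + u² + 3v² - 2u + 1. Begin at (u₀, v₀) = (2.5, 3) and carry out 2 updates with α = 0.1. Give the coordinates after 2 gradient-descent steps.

(465.75565, 36.1815)

∇h = (12u³ - 12uv + 2u - 2, -6u² + 6v)
(u₁, v₁) = (2.5, 3) − 0.1·(100.5, -19.5) = (-7.55, 4.95)
(u₂, v₂) = (-7.55, 4.95) − 0.1·(-4733.0565, -312.315) = (465.75565, 36.1815)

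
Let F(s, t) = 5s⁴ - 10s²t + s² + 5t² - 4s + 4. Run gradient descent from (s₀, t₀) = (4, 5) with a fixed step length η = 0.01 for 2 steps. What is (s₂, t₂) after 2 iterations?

(12.0679808, 7.83256)

∇F = (20s³ - 20st + 2s - 4, -10s² + 10t)
Step 1: at (4, 5), ∇F = (884, -110) → (4, 5) − 0.01·(884, -110) = (-4.84, 6.1)
Step 2: at (-4.84, 6.1), ∇F = (-1690.79808, -173.256) → (-4.84, 6.1) − 0.01·(-1690.79808, -173.256) = (12.0679808, 7.83256)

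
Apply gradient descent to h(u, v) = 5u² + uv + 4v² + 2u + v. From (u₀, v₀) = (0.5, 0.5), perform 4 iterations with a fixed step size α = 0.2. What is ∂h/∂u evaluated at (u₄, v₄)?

∇h = (10u + v + 2, u + 8v + 1)
(u₁, v₁) = (0.5, 0.5) − 0.2·(7.5, 5.5) = (-1, -0.6)
(u₂, v₂) = (-1, -0.6) − 0.2·(-8.6, -4.8) = (0.72, 0.36)
(u₃, v₃) = (0.72, 0.36) − 0.2·(9.56, 4.6) = (-1.192, -0.56)
(u₄, v₄) = (-1.192, -0.56) − 0.2·(-10.48, -4.672) = (0.904, 0.3744)
∂h/∂u at (0.904, 0.3744) = 11.4144

11.4144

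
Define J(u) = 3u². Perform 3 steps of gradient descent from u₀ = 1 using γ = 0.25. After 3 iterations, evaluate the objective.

J′(u) = 6u
Step 1: J′(1) = 6; u₁ = 1 − 0.25·6 = -0.5
Step 2: J′(-0.5) = -3; u₂ = -0.5 − 0.25·(-3) = 0.25
Step 3: J′(0.25) = 1.5; u₃ = 0.25 − 0.25·1.5 = -0.125
J(-0.125) = 0.046875

0.046875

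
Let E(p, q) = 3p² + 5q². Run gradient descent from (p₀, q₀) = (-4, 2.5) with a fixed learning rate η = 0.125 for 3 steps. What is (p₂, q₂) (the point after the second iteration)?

∇E = (6p, 10q)
(p₁, q₁) = (-4, 2.5) − 0.125·(-24, 25) = (-1, -0.625)
(p₂, q₂) = (-1, -0.625) − 0.125·(-6, -6.25) = (-0.25, 0.15625)

(-0.25, 0.15625)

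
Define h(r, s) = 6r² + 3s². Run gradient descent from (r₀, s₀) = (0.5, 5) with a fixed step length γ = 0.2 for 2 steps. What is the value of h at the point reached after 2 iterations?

∇h = (12r, 6s)
(r₁, s₁) = (0.5, 5) − 0.2·(6, 30) = (-0.7, -1)
(r₂, s₂) = (-0.7, -1) − 0.2·(-8.4, -6) = (0.98, 0.2)
h(0.98, 0.2) = 5.8824

5.8824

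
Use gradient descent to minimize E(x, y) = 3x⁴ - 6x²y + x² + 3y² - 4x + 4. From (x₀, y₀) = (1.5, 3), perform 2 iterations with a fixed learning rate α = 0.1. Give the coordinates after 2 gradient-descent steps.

∇E = (12x³ - 12xy + 2x - 4, -6x² + 6y)
Step 1: at (1.5, 3), ∇E = (-14.5, 4.5) → (1.5, 3) − 0.1·(-14.5, 4.5) = (2.95, 2.55)
Step 2: at (2.95, 2.55), ∇E = (219.6985, -36.915) → (2.95, 2.55) − 0.1·(219.6985, -36.915) = (-19.01985, 6.2415)

(-19.01985, 6.2415)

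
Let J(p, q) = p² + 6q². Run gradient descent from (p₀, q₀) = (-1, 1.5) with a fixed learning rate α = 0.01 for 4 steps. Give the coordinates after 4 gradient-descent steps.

(-0.92236816, 0.89954304)

∇J = (2p, 12q)
Step 1: at (-1, 1.5), ∇J = (-2, 18) → (-1, 1.5) − 0.01·(-2, 18) = (-0.98, 1.32)
Step 2: at (-0.98, 1.32), ∇J = (-1.96, 15.84) → (-0.98, 1.32) − 0.01·(-1.96, 15.84) = (-0.9604, 1.1616)
Step 3: at (-0.9604, 1.1616), ∇J = (-1.9208, 13.9392) → (-0.9604, 1.1616) − 0.01·(-1.9208, 13.9392) = (-0.941192, 1.022208)
Step 4: at (-0.941192, 1.022208), ∇J = (-1.882384, 12.266496) → (-0.941192, 1.022208) − 0.01·(-1.882384, 12.266496) = (-0.92236816, 0.89954304)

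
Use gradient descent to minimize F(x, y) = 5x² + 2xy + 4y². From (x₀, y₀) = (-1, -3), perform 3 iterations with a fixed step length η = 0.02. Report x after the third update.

∇F = (10x + 2y, 2x + 8y)
Step 1: at (-1, -3), ∇F = (-16, -26) → (-1, -3) − 0.02·(-16, -26) = (-0.68, -2.48)
Step 2: at (-0.68, -2.48), ∇F = (-11.76, -21.2) → (-0.68, -2.48) − 0.02·(-11.76, -21.2) = (-0.4448, -2.056)
Step 3: at (-0.4448, -2.056), ∇F = (-8.56, -17.3376) → (-0.4448, -2.056) − 0.02·(-8.56, -17.3376) = (-0.2736, -1.709248)
x = -0.2736

-0.2736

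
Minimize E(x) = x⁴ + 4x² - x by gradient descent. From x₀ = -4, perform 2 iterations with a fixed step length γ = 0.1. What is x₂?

-6170.2196

E′(x) = 4x³ + 8x - 1
Step 1: E′(-4) = -289; x₁ = -4 − 0.1·(-289) = 24.9
Step 2: E′(24.9) = 61951.196; x₂ = 24.9 − 0.1·61951.196 = -6170.2196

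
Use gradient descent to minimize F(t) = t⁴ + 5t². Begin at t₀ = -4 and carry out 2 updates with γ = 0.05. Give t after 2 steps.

-246.5424

F′(t) = 4t³ + 10t
Step 1: F′(-4) = -296; t₁ = -4 − 0.05·(-296) = 10.8
Step 2: F′(10.8) = 5146.848; t₂ = 10.8 − 0.05·5146.848 = -246.5424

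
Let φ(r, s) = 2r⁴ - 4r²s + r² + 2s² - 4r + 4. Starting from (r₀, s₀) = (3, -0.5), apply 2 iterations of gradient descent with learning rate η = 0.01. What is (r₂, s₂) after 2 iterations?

(0.69184, -0.0956)

∇φ = (8r³ - 8rs + 2r - 4, -4r² + 4s)
Step 1: at (3, -0.5), ∇φ = (230, -38) → (3, -0.5) − 0.01·(230, -38) = (0.7, -0.12)
Step 2: at (0.7, -0.12), ∇φ = (0.816, -2.44) → (0.7, -0.12) − 0.01·(0.816, -2.44) = (0.69184, -0.0956)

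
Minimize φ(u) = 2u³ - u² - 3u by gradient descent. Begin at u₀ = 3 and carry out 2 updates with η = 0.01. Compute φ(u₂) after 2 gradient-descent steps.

φ′(u) = 6u² - 2u - 3
Step 1: φ′(3) = 45; u₁ = 3 − 0.01·45 = 2.55
Step 2: φ′(2.55) = 30.915; u₂ = 2.55 − 0.01·30.915 = 2.24085
φ(2.24085) = 10.76048874912825

10.76048874912825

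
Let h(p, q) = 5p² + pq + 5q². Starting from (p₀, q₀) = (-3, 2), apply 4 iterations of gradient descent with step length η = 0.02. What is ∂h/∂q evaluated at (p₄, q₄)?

8.13691152

∇h = (10p + q, p + 10q)
Step 1: at (-3, 2), ∇h = (-28, 17) → (-3, 2) − 0.02·(-28, 17) = (-2.44, 1.66)
Step 2: at (-2.44, 1.66), ∇h = (-22.74, 14.16) → (-2.44, 1.66) − 0.02·(-22.74, 14.16) = (-1.9852, 1.3768)
Step 3: at (-1.9852, 1.3768), ∇h = (-18.4752, 11.7828) → (-1.9852, 1.3768) − 0.02·(-18.4752, 11.7828) = (-1.615696, 1.141144)
Step 4: at (-1.615696, 1.141144), ∇h = (-15.015816, 9.795744) → (-1.615696, 1.141144) − 0.02·(-15.015816, 9.795744) = (-1.31537968, 0.94522912)
∂h/∂q at (-1.31537968, 0.94522912) = 8.13691152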